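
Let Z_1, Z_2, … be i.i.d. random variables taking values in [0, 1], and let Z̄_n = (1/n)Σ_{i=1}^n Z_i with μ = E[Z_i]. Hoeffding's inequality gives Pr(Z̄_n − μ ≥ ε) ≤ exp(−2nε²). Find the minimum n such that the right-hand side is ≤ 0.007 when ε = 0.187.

71

Require exp(−2nε²) ≤ 0.007, i.e. 2nε² ≥ ln(1/0.007) = 4.961845.
So n ≥ 4.961845 / (2·0.187²) = 70.946.
The smallest integer n is 71.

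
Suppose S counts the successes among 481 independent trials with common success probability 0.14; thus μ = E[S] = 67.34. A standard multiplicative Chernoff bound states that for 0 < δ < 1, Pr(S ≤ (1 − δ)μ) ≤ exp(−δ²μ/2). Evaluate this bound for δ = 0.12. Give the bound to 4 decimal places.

Exponent = δ²μ/2 = 0.12²·67.34/2 = 0.4848.
Bound = exp(−0.4848) = 0.61579.

0.6158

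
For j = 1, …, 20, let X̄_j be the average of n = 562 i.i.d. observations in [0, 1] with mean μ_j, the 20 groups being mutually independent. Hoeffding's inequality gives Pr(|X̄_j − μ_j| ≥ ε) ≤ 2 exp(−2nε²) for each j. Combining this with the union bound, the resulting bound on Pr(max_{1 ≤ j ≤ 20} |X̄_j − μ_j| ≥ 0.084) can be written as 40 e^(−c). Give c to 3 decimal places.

7.931

Union bound over the 20 events: Pr(max_{1 ≤ j ≤ 20} |X̄_j − μ_j| ≥ 0.084) ≤ 20·2·exp(−2nε²) = 40 exp(−2·562·0.084²).
So c = 2·562·0.084² = 7.9309.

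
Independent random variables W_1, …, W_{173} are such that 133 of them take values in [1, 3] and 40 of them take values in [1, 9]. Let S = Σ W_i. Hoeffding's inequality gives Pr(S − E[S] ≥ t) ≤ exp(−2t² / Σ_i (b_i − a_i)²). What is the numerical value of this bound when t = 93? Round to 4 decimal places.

0.0037

Σ(b_i − a_i)² = 133·2² + 40·8² = 3092.
Exponent = 2·93² / 3092 = 5.59444.
Bound = exp(−5.59444) = 0.00372.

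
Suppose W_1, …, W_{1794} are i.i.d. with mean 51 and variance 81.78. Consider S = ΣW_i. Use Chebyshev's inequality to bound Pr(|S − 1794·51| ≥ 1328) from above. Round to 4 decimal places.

Var(S) = n·Var(W_i) = 1794·81.78 = 146713.32.
Chebyshev: Pr(|S − 1794·51| ≥ 1328) ≤ Var(S)/1328² = 146713.32/1763584 = 0.0832.

0.0832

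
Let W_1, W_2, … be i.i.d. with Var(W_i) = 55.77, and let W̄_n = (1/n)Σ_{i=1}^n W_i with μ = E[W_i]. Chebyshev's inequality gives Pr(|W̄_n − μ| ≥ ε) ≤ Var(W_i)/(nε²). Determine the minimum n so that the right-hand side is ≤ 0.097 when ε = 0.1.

57495

Require 55.77/(n·0.1²) ≤ 0.097, i.e. n ≥ 55.77/(0.097·0.1²) = 57494.845.
The smallest integer n is 57495.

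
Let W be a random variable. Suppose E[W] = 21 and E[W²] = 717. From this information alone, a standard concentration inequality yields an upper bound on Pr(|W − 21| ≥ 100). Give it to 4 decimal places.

0.0276

The first two moments determine the variance, so Chebyshev's inequality is the sharpest standard bound available.
Var(W) = E[W²] − (E[W])² = 717 − 441 = 276.
Chebyshev's inequality: Pr(|W − μ| ≥ t) ≤ Var(W)/t² = 276/10000 = 0.0276.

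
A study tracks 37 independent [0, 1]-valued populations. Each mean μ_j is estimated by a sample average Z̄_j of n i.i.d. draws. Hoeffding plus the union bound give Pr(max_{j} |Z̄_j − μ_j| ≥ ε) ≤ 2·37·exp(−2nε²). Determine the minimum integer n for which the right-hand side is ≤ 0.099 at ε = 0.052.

Need 2·37·exp(−2nε²) ≤ 0.099, i.e. exp(−2nε²) ≤ 0.099/74.
So 2nε² ≥ ln(74/0.099) = 6.616701.
Hence n ≥ 6.616701/(2·0.052²) = 1223.502.
The smallest integer n is 1224.

1224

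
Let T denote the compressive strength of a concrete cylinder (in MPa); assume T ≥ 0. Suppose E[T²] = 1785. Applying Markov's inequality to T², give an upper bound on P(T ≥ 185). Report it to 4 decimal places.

0.0522

Since T ≥ 0, the event {T ≥ 185} is the same as {T² ≥ 34225}.
Markov's inequality applied to T² gives P(T² ≥ 34225) ≤ E[T²]/34225 = 1785/34225 = 0.0522.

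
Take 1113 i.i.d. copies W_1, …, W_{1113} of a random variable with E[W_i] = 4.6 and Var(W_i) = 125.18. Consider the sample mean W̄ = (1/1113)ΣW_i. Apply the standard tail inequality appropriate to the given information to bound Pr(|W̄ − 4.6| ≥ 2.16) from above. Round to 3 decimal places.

0.024

With mean and variance of each term known, Chebyshev's inequality bounds the deviation of the sum (or sample mean).
Var(W̄) = Var(W_i)/n = 125.18/1113 = 0.11247.
Chebyshev: Pr(|W̄ − 4.6| ≥ 2.16) ≤ Var(W̄)/(2.16)² = 125.18/(1113·2.16²) = 0.0241.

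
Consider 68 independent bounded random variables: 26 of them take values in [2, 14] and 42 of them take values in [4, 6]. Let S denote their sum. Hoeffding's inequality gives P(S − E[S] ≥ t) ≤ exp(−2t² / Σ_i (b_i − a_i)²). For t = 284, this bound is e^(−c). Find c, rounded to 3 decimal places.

Σ(b_i − a_i)² = 26·12² + 42·2² = 3912.
c = 2t² / 3912 = 2·284² / 3912 = 41.2352.

41.235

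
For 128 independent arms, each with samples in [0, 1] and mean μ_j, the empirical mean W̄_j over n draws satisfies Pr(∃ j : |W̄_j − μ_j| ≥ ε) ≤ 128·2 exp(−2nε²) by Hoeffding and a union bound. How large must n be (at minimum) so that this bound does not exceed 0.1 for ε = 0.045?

1938

Need 2·128·exp(−2nε²) ≤ 0.1, i.e. exp(−2nε²) ≤ 0.1/256.
So 2nε² ≥ ln(256/0.1) = 7.847763.
Hence n ≥ 7.847763/(2·0.045²) = 1937.719.
The smallest integer n is 1938.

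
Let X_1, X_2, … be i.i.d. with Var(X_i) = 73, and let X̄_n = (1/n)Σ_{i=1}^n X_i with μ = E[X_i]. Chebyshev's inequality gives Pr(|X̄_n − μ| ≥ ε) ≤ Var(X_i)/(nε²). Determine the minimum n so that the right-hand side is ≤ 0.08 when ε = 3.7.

Require 73/(n·3.7²) ≤ 0.08, i.e. n ≥ 73/(0.08·3.7²) = 66.654.
The smallest integer n is 67.

67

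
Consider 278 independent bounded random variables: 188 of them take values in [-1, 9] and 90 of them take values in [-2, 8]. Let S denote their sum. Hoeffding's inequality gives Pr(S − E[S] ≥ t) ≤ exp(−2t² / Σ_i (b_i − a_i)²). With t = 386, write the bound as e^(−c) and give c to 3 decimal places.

Σ(b_i − a_i)² = 188·10² + 90·10² = 27800.
c = 2t² / 27800 = 2·386² / 27800 = 10.7191.

10.719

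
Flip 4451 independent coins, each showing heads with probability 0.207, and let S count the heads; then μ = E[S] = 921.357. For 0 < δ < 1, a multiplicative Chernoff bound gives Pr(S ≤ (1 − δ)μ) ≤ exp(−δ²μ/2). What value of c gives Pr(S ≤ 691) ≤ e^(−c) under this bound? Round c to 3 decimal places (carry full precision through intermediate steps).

Write 691 = (1 − δ)μ, so δ = 1 − 691/921.357 = 0.2500193…
Then the exponent is δ²μ/2 = (μ − 691)²/(2μ) = 28.796844.

28.797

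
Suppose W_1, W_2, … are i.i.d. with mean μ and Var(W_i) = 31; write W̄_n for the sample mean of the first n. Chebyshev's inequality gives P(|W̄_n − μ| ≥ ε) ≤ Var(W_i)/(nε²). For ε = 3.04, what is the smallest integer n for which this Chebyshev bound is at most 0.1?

Require 31/(n·3.04²) ≤ 0.1, i.e. n ≥ 31/(0.1·3.04²) = 33.544.
The smallest integer n is 34.

34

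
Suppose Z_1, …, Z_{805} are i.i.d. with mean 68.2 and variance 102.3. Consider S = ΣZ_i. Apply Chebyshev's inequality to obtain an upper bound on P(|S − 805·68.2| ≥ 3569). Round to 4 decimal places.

0.0065

Var(S) = n·Var(Z_i) = 805·102.3 = 82351.5.
Chebyshev: P(|S − 805·68.2| ≥ 3569) ≤ Var(S)/3569² = 82351.5/12737761 = 0.0065.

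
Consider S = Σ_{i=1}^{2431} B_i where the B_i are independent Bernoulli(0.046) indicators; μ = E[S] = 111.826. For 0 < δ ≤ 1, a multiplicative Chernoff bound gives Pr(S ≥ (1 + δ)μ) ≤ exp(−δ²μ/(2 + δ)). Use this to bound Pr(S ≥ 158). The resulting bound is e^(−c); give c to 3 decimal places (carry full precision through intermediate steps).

7.902

Write 158 = (1 + δ)μ, so δ = 158/111.826 − 1 = 0.4129093…
Then the exponent is δ²μ/(2 + δ) = (158 − μ)² / (μ·(2 + δ)) = 7.901530.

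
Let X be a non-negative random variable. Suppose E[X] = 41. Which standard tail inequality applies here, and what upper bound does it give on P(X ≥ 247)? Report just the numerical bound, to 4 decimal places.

0.1660

Only the mean of a non-negative variable is known, so Markov's inequality is the applicable tail bound.
Markov's inequality: for a non-negative random variable, P(X ≥ a) ≤ E[X]/a.
Here E[X] = 41 and a = 247, so the bound is 41/247 = 0.1660.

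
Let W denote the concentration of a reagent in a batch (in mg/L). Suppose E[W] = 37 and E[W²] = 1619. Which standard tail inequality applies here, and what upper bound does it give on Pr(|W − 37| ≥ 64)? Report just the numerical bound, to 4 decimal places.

0.0610

The first two moments determine the variance, so Chebyshev's inequality is the sharpest standard bound available.
Var(W) = E[W²] − (E[W])² = 1619 − 1369 = 250.
Chebyshev's inequality: Pr(|W − μ| ≥ t) ≤ Var(W)/t² = 250/4096 = 0.0610.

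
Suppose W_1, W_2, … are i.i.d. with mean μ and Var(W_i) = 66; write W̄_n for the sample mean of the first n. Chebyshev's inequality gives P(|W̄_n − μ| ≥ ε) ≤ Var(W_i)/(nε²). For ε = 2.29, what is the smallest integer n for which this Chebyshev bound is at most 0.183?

Require 66/(n·2.29²) ≤ 0.183, i.e. n ≥ 66/(0.183·2.29²) = 68.774.
The smallest integer n is 69.

69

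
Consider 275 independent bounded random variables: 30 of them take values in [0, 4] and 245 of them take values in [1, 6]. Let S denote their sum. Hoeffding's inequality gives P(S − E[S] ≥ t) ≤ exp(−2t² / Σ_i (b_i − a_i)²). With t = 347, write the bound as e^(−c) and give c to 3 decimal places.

Σ(b_i − a_i)² = 30·4² + 245·5² = 6605.
c = 2t² / 6605 = 2·347² / 6605 = 36.4600.

36.460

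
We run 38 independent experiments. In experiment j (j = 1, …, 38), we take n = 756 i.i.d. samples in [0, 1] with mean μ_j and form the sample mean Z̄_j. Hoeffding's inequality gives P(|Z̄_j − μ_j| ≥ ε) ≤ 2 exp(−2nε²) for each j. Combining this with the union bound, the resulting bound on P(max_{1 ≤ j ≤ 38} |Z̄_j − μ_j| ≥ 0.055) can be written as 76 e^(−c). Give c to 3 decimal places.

4.574

Union bound over the 38 events: P(max_{1 ≤ j ≤ 38} |Z̄_j − μ_j| ≥ 0.055) ≤ 38·2·exp(−2nε²) = 76 exp(−2·756·0.055²).
So c = 2·756·0.055² = 4.5738.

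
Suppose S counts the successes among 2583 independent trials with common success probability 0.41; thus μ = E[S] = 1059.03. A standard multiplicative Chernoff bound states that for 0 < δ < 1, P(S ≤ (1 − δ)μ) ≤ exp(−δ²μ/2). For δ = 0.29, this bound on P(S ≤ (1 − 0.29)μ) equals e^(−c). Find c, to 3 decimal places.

44.532

c = δ²μ/2 = 0.29²·1059.03/2 = 44.5322.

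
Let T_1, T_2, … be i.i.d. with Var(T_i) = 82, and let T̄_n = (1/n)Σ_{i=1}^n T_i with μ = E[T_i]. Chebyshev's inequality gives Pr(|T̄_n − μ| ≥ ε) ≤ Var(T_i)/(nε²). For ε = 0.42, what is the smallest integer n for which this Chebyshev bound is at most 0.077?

6038

Require 82/(n·0.42²) ≤ 0.077, i.e. n ≥ 82/(0.077·0.42²) = 6037.047.
The smallest integer n is 6038.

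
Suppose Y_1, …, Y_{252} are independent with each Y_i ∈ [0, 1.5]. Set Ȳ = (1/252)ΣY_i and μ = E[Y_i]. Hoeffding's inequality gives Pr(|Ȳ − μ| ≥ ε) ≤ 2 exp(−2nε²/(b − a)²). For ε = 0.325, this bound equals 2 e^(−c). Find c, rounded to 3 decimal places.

23.660

c = 2nε²/(b − a)² = 2·252·0.325² / 1.5² = 23.6600.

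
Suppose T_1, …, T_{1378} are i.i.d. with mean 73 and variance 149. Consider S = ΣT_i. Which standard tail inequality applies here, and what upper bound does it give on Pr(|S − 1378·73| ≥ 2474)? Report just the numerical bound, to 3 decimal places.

With mean and variance of each term known, Chebyshev's inequality bounds the deviation of the sum (or sample mean).
Var(S) = n·Var(T_i) = 1378·149 = 205322.
Chebyshev: Pr(|S − 1378·73| ≥ 2474) ≤ Var(S)/2474² = 205322/6120676 = 0.0335.

0.034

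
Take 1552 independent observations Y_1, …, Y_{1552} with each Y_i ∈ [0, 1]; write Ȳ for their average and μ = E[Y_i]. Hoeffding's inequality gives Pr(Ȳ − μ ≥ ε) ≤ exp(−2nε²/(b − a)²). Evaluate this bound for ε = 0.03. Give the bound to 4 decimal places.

0.0612

Exponent: 2nε²/(b − a)² = 2·1552·0.03² / 1² = 2.79360.
Bound = exp(−2.79360) = 0.06120.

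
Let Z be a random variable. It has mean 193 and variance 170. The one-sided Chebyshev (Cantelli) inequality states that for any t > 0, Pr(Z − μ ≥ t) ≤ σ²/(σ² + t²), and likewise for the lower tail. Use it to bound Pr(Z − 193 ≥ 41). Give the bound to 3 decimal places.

0.092

Here σ² = 170 and t = 41, so σ² + t² = 1851.
Cantelli's bound: 170/1851 = 0.0918.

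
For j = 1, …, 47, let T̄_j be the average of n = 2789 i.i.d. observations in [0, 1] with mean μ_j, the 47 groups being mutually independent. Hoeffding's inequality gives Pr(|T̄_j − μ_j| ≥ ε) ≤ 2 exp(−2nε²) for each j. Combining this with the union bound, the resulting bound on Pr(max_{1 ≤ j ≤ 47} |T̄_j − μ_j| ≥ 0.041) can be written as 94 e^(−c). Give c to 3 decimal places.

9.377

Union bound over the 47 events: Pr(max_{1 ≤ j ≤ 47} |T̄_j − μ_j| ≥ 0.041) ≤ 47·2·exp(−2nε²) = 94 exp(−2·2789·0.041²).
So c = 2·2789·0.041² = 9.3766.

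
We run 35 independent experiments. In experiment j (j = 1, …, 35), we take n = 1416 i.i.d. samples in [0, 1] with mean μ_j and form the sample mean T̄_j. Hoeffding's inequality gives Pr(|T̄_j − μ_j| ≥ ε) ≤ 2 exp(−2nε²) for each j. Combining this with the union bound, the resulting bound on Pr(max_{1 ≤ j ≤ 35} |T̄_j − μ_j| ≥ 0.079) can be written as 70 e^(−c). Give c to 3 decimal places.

Union bound over the 35 events: Pr(max_{1 ≤ j ≤ 35} |T̄_j − μ_j| ≥ 0.079) ≤ 35·2·exp(−2nε²) = 70 exp(−2·1416·0.079²).
So c = 2·1416·0.079² = 17.6745.

17.675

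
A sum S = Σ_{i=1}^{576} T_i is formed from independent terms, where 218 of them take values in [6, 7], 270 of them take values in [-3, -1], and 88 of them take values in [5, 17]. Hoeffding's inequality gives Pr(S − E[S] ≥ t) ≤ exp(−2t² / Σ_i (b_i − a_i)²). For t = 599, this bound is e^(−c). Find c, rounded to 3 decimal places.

Σ(b_i − a_i)² = 218·1² + 270·2² + 88·12² = 13970.
c = 2t² / 13970 = 2·599² / 13970 = 51.3674.

51.367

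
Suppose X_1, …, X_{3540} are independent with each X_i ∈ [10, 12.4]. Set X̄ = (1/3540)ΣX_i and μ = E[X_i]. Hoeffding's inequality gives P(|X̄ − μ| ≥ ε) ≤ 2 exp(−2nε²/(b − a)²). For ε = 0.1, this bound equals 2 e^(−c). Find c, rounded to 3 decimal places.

12.292

c = 2nε²/(b − a)² = 2·3540·0.1² / 2.4² = 12.2917.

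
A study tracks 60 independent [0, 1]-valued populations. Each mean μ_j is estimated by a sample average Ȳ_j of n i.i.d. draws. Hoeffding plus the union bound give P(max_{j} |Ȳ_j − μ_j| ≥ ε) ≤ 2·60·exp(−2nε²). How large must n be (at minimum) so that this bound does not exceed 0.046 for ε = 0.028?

Need 2·60·exp(−2nε²) ≤ 0.046, i.e. exp(−2nε²) ≤ 0.046/120.
So 2nε² ≥ ln(120/0.046) = 7.866606.
Hence n ≥ 7.866606/(2·0.028²) = 5016.968.
The smallest integer n is 5017.

5017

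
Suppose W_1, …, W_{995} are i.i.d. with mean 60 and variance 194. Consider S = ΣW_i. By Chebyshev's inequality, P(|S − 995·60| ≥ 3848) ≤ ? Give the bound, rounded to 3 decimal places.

0.013

Var(S) = n·Var(W_i) = 995·194 = 193030.
Chebyshev: P(|S − 995·60| ≥ 3848) ≤ Var(S)/3848² = 193030/14807104 = 0.0130.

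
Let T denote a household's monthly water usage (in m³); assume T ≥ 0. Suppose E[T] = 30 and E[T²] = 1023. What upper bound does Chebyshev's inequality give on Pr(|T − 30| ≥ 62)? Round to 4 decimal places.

0.0320

Var(T) = E[T²] − (E[T])² = 1023 − 900 = 123.
Chebyshev's inequality: Pr(|T − μ| ≥ t) ≤ Var(T)/t² = 123/3844 = 0.0320.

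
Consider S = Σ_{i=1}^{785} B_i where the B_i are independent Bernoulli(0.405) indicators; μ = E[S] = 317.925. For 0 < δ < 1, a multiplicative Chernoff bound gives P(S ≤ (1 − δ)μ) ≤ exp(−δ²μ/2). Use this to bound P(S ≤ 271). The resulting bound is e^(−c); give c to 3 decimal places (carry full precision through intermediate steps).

Write 271 = (1 − δ)μ, so δ = 1 − 271/317.925 = 0.1475977…
Then the exponent is δ²μ/2 = (μ − 271)²/(2μ) = 3.463011.

3.463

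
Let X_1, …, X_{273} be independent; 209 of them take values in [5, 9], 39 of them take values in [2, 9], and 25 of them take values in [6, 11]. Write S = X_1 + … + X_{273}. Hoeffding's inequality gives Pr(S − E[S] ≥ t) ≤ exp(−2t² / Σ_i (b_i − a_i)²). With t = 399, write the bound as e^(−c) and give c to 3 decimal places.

54.150

Σ(b_i − a_i)² = 209·4² + 39·7² + 25·5² = 5880.
c = 2t² / 5880 = 2·399² / 5880 = 54.1500.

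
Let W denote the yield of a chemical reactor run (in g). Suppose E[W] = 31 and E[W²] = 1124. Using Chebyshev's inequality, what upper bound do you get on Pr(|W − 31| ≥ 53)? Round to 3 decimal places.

0.058

Var(W) = E[W²] − (E[W])² = 1124 − 961 = 163.
Chebyshev's inequality: Pr(|W − μ| ≥ t) ≤ Var(W)/t² = 163/2809 = 0.0580.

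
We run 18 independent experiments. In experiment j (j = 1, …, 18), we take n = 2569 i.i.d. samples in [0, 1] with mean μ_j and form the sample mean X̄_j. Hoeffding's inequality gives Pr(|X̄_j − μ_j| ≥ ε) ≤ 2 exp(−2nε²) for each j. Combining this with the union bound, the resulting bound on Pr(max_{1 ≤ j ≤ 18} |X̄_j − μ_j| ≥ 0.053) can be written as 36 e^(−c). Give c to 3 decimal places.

Union bound over the 18 events: Pr(max_{1 ≤ j ≤ 18} |X̄_j − μ_j| ≥ 0.053) ≤ 18·2·exp(−2nε²) = 36 exp(−2·2569·0.053²).
So c = 2·2569·0.053² = 14.4326.

14.433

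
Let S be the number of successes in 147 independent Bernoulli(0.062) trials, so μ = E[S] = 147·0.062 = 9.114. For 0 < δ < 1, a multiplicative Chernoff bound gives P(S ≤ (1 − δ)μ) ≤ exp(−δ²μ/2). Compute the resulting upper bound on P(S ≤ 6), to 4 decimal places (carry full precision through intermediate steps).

Write 6 = (1 − δ)μ, so δ = 1 − 6/9.114 = 0.3416722…
Then the exponent is δ²μ/2 = (μ − 6)²/(2μ) = 0.531984.
Bound = exp(−0.531984) = 0.58744.

0.5874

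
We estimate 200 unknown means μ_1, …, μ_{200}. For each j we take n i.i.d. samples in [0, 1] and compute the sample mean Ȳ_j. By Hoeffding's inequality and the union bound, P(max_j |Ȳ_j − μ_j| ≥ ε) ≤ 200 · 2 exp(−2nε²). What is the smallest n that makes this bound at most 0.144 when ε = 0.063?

Need 2·200·exp(−2nε²) ≤ 0.144, i.e. exp(−2nε²) ≤ 0.144/400.
So 2nε² ≥ ln(400/0.144) = 7.929407.
Hence n ≥ 7.929407/(2·0.063²) = 998.917.
The smallest integer n is 999.

999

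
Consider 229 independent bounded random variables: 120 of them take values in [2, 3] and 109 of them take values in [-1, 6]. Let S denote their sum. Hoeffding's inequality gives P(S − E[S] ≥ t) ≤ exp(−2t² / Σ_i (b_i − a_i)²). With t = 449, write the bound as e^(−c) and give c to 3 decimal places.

73.833

Σ(b_i − a_i)² = 120·1² + 109·7² = 5461.
c = 2t² / 5461 = 2·449² / 5461 = 73.8330.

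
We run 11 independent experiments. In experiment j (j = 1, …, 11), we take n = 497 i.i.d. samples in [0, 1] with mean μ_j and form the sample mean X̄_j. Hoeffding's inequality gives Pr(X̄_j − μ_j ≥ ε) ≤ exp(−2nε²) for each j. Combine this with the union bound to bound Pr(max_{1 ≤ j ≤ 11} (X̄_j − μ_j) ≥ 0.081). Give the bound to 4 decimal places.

0.0162

Per-experiment Hoeffding bound: exp(−2·497·0.081²) = exp(−6.52163) = 0.0014713.
Union bound over 11 events: 11·0.0014713 = 0.01618.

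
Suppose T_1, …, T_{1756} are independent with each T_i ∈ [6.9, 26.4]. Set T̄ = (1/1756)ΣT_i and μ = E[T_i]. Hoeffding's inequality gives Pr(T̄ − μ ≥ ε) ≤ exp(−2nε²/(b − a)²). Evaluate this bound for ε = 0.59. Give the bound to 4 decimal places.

0.0402

Exponent: 2nε²/(b − a)² = 2·1756·0.59² / 19.5² = 3.21506.
Bound = exp(−3.21506) = 0.04015.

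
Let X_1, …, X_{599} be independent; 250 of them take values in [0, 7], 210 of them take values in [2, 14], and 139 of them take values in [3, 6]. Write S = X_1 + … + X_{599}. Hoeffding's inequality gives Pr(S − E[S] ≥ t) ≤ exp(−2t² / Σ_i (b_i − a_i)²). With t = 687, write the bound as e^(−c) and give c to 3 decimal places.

Σ(b_i − a_i)² = 250·7² + 210·12² + 139·3² = 43741.
c = 2t² / 43741 = 2·687² / 43741 = 21.5802.

21.580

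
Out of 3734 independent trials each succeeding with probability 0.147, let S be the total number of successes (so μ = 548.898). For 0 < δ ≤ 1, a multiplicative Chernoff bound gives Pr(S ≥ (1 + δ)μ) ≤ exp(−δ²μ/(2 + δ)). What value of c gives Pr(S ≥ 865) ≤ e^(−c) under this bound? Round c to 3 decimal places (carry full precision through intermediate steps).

70.670

Write 865 = (1 + δ)μ, so δ = 865/548.898 − 1 = 0.5758848…
Then the exponent is δ²μ/(2 + δ) = (865 − μ)² / (μ·(2 + δ)) = 70.670214.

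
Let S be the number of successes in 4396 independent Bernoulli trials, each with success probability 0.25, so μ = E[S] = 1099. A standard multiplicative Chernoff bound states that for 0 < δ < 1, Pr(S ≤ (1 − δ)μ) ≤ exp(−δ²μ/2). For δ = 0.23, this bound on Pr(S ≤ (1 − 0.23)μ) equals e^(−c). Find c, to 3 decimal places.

29.069

c = δ²μ/2 = 0.23²·1099/2 = 29.0685.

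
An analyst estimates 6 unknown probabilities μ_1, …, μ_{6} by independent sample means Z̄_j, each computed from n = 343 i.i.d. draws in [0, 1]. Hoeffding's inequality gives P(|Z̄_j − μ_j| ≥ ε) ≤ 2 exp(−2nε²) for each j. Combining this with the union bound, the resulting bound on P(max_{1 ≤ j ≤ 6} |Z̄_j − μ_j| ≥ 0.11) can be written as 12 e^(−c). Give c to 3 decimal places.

Union bound over the 6 events: P(max_{1 ≤ j ≤ 6} |Z̄_j − μ_j| ≥ 0.11) ≤ 6·2·exp(−2nε²) = 12 exp(−2·343·0.11²).
So c = 2·343·0.11² = 8.3006.

8.301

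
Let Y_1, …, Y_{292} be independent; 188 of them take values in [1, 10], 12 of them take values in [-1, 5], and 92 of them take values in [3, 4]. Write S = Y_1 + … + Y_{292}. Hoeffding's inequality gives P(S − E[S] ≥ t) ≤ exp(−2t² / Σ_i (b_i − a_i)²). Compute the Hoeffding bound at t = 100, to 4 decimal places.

Σ(b_i − a_i)² = 188·9² + 12·6² + 92·1² = 15752.
Exponent = 2·100² / 15752 = 1.26968.
Bound = exp(−1.26968) = 0.28092.

0.2809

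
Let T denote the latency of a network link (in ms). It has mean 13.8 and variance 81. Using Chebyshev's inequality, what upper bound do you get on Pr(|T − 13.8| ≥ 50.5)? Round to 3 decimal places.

0.032

Chebyshev: Pr(|T − μ| ≥ t) ≤ Var(T)/t².
Bound = 81 / 2550.25 = 0.0318.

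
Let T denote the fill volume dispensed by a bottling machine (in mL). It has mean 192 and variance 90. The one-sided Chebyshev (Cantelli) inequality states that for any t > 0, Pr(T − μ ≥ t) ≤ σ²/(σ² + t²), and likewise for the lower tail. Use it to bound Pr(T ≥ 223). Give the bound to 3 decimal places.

Here σ² = 90 and t = 31, so σ² + t² = 1051.
Cantelli's bound: 90/1051 = 0.0856.

0.086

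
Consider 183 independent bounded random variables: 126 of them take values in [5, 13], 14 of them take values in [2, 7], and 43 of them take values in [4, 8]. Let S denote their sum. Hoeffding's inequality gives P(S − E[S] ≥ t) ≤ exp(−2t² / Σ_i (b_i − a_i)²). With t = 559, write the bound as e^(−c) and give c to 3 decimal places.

Σ(b_i − a_i)² = 126·8² + 14·5² + 43·4² = 9102.
c = 2t² / 9102 = 2·559² / 9102 = 68.6621.

68.662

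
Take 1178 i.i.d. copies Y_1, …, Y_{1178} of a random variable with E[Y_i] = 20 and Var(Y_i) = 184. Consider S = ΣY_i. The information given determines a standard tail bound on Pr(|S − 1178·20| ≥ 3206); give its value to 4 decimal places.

With mean and variance of each term known, Chebyshev's inequality bounds the deviation of the sum (or sample mean).
Var(S) = n·Var(Y_i) = 1178·184 = 216752.
Chebyshev: Pr(|S − 1178·20| ≥ 3206) ≤ Var(S)/3206² = 216752/10278436 = 0.0211.

0.0211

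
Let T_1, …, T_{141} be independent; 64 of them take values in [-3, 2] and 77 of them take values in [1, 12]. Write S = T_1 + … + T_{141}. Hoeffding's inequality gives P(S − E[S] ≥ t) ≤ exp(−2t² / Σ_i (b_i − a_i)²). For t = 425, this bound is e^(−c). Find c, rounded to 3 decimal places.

Σ(b_i − a_i)² = 64·5² + 77·11² = 10917.
c = 2t² / 10917 = 2·425² / 10917 = 33.0906.

33.091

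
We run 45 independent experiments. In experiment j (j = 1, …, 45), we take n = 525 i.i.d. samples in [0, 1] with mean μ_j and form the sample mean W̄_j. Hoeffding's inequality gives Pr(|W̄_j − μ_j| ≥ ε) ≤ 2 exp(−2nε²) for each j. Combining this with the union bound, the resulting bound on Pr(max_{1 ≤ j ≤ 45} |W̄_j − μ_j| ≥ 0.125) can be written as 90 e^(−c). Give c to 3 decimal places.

16.406

Union bound over the 45 events: Pr(max_{1 ≤ j ≤ 45} |W̄_j − μ_j| ≥ 0.125) ≤ 45·2·exp(−2nε²) = 90 exp(−2·525·0.125²).
So c = 2·525·0.125² = 16.4062.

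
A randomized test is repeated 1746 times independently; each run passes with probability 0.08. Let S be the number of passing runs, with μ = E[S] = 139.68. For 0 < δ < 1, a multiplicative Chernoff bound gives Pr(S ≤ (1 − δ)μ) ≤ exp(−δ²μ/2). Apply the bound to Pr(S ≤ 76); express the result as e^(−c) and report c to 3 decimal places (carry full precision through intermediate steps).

14.516

Write 76 = (1 − δ)μ, so δ = 1 − 76/139.68 = 0.4558992…
Then the exponent is δ²μ/2 = (μ − 76)²/(2μ) = 14.515830.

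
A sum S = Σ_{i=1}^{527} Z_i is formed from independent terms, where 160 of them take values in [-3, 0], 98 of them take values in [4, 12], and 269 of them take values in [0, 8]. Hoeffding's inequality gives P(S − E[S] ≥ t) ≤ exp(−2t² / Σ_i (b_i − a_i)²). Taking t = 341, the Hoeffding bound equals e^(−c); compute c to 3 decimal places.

9.329

Σ(b_i − a_i)² = 160·3² + 98·8² + 269·8² = 24928.
c = 2t² / 24928 = 2·341² / 24928 = 9.3293.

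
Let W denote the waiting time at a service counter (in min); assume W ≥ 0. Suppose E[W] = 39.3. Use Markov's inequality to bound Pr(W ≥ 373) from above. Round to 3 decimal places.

Markov's inequality: for a non-negative random variable, Pr(W ≥ a) ≤ E[W]/a.
Here E[W] = 39.3 and a = 373, so the bound is 39.3/373 = 0.1054.

0.105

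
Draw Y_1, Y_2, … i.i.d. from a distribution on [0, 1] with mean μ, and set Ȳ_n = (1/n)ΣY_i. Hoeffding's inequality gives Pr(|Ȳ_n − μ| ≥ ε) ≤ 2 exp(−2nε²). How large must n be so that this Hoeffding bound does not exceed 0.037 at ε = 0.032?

1949

Require 2·exp(−2nε²) ≤ 0.037, i.e. 2nε² ≥ ln(2/0.037) = 3.989985.
So n ≥ 3.989985 / (2·0.032²) = 1948.235.
The smallest integer n is 1949.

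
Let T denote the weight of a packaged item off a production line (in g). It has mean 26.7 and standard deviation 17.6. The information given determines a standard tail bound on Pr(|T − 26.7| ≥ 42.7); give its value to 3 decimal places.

Mean and variance are known, so Chebyshev's inequality applies.
Chebyshev: Pr(|T − μ| ≥ t) ≤ Var(T)/t².
Var(T) = σ² = 17.6² = 309.76.
Bound = 309.76 / 1823.29 = 0.1699.

0.170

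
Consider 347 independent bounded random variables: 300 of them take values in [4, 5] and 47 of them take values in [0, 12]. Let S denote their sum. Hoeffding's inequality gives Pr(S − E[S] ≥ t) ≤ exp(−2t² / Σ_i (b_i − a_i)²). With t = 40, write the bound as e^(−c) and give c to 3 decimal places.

Σ(b_i − a_i)² = 300·1² + 47·12² = 7068.
c = 2t² / 7068 = 2·40² / 7068 = 0.4527.

0.453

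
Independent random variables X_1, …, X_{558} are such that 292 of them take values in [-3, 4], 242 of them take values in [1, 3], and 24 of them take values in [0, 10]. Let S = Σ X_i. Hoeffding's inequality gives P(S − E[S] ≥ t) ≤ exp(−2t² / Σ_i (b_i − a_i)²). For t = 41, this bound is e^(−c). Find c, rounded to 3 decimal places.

Σ(b_i − a_i)² = 292·7² + 242·2² + 24·10² = 17676.
c = 2t² / 17676 = 2·41² / 17676 = 0.1902.

0.190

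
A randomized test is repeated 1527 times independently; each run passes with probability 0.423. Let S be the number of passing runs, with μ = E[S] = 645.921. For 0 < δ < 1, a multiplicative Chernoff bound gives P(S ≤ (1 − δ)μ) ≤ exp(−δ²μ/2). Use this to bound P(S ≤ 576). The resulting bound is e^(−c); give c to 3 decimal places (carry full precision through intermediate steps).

3.784

Write 576 = (1 − δ)μ, so δ = 1 − 576/645.921 = 0.1082501…
Then the exponent is δ²μ/2 = (μ − 576)²/(2μ) = 3.784477.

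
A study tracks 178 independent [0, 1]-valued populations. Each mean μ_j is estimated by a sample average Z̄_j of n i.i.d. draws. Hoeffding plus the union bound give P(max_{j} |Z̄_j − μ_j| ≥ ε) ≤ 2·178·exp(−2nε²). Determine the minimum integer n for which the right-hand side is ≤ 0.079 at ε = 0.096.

457

Need 2·178·exp(−2nε²) ≤ 0.079, i.e. exp(−2nε²) ≤ 0.079/356.
So 2nε² ≥ ln(356/0.079) = 8.413238.
Hence n ≥ 8.413238/(2·0.096²) = 456.447.
The smallest integer n is 457.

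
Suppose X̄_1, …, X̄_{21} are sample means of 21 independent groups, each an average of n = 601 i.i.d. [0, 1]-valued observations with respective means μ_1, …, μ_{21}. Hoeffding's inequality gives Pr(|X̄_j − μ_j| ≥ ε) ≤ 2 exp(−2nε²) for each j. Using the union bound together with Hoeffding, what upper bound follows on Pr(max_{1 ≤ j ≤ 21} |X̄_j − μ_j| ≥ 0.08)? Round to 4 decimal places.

0.0192

Per-experiment Hoeffding bound: 2·exp(−2·601·0.08²) = 2·exp(−7.69280) = 0.0009122.
Union bound over 21 events: 21·0.0009122 = 0.01916.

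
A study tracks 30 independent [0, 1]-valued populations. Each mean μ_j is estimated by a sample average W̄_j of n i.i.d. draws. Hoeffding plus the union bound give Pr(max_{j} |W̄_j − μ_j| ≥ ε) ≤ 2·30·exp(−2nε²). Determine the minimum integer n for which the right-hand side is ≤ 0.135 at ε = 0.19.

85

Need 2·30·exp(−2nε²) ≤ 0.135, i.e. exp(−2nε²) ≤ 0.135/60.
So 2nε² ≥ ln(60/0.135) = 6.096825.
Hence n ≥ 6.096825/(2·0.19²) = 84.444.
The smallest integer n is 85.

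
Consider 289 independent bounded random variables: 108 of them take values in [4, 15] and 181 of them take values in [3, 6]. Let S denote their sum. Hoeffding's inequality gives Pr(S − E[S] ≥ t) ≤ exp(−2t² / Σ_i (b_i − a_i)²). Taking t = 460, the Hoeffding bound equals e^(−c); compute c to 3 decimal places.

28.795

Σ(b_i − a_i)² = 108·11² + 181·3² = 14697.
c = 2t² / 14697 = 2·460² / 14697 = 28.7950.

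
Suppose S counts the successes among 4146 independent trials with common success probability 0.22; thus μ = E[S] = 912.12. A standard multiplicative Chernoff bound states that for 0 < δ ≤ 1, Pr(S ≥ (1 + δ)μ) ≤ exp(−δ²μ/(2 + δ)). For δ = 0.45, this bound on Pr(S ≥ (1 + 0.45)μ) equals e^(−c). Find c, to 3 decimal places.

75.390

c = δ²μ/(2 + δ) = 0.45²·912.12/(2 + 0.45) = 75.3895.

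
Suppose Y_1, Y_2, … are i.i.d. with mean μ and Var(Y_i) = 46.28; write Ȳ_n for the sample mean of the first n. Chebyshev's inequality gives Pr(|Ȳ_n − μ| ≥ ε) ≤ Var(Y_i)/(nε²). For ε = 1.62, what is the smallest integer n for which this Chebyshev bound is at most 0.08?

221

Require 46.28/(n·1.62²) ≤ 0.08, i.e. n ≥ 46.28/(0.08·1.62²) = 220.431.
The smallest integer n is 221.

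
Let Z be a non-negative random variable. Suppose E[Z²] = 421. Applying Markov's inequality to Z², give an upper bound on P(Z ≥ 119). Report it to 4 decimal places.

Since Z ≥ 0, the event {Z ≥ 119} is the same as {Z² ≥ 14161}.
Markov's inequality applied to Z² gives P(Z² ≥ 14161) ≤ E[Z²]/14161 = 421/14161 = 0.0297.

0.0297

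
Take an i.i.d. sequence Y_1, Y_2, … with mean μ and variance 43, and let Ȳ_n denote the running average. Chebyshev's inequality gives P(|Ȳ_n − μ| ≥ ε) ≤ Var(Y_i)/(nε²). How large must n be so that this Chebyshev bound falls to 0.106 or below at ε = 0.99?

414

Require 43/(n·0.99²) ≤ 0.106, i.e. n ≥ 43/(0.106·0.99²) = 413.897.
The smallest integer n is 414.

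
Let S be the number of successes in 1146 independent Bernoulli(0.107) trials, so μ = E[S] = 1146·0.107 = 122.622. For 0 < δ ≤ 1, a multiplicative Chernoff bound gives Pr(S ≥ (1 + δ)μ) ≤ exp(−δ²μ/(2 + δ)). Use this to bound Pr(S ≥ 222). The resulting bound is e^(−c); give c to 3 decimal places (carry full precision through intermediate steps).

28.657

Write 222 = (1 + δ)μ, so δ = 222/122.622 − 1 = 0.8104418…
Then the exponent is δ²μ/(2 + δ) = (222 − μ)² / (μ·(2 + δ)) = 28.657448.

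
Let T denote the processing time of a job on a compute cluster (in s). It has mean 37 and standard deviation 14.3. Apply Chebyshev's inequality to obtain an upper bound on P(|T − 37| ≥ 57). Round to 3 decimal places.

Chebyshev: P(|T − μ| ≥ t) ≤ Var(T)/t².
Var(T) = σ² = 14.3² = 204.49.
Bound = 204.49 / 3249 = 0.0629.

0.063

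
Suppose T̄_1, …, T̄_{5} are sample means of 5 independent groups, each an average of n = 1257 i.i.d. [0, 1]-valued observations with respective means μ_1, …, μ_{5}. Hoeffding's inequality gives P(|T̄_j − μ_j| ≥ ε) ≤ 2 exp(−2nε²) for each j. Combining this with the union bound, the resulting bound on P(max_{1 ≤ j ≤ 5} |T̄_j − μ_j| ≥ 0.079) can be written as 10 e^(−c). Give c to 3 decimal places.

Union bound over the 5 events: P(max_{1 ≤ j ≤ 5} |T̄_j − μ_j| ≥ 0.079) ≤ 5·2·exp(−2nε²) = 10 exp(−2·1257·0.079²).
So c = 2·1257·0.079² = 15.6899.

15.690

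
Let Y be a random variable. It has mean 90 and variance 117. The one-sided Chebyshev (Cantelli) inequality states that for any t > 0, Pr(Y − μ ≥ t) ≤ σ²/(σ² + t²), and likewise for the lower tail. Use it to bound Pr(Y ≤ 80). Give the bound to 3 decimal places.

Here σ² = 117 and t = 10, so σ² + t² = 217.
Cantelli's bound: 117/217 = 0.5392.

0.539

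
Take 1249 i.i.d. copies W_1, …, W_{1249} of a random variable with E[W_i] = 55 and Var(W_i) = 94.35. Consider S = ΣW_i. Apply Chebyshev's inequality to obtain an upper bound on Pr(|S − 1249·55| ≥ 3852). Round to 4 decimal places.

Var(S) = n·Var(W_i) = 1249·94.35 = 117843.15.
Chebyshev: Pr(|S − 1249·55| ≥ 3852) ≤ Var(S)/3852² = 117843.15/14837904 = 0.0079.

0.0079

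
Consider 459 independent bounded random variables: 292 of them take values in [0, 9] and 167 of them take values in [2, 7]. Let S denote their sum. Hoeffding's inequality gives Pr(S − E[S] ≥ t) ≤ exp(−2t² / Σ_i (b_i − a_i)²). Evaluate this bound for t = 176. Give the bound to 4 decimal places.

Σ(b_i − a_i)² = 292·9² + 167·5² = 27827.
Exponent = 2·176² / 27827 = 2.22633.
Bound = exp(−2.22633) = 0.10792.

0.1079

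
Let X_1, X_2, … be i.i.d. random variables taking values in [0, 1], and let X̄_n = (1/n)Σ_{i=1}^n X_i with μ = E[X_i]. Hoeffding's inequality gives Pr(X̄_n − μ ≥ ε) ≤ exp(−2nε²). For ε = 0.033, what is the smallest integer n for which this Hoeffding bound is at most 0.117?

986

Require exp(−2nε²) ≤ 0.117, i.e. 2nε² ≥ ln(1/0.117) = 2.145581.
So n ≥ 2.145581 / (2·0.033²) = 985.115.
The smallest integer n is 986.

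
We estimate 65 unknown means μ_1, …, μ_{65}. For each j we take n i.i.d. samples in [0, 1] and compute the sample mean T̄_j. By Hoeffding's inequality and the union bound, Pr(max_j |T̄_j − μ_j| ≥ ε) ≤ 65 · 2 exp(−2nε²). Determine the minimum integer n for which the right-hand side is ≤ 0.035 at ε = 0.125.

Need 2·65·exp(−2nε²) ≤ 0.035, i.e. exp(−2nε²) ≤ 0.035/130.
So 2nε² ≥ ln(130/0.035) = 8.219942.
Hence n ≥ 8.219942/(2·0.125²) = 263.038.
The smallest integer n is 264.

264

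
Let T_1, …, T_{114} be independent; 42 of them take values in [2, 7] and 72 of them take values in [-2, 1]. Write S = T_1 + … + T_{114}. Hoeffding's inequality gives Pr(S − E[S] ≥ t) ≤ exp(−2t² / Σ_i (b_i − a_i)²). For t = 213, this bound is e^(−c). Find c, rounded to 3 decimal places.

Σ(b_i − a_i)² = 42·5² + 72·3² = 1698.
c = 2t² / 1698 = 2·213² / 1698 = 53.4382.

53.438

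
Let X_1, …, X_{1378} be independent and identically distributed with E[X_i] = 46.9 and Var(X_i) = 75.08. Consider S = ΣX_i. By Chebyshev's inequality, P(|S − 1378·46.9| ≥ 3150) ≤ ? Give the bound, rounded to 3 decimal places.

0.010

Var(S) = n·Var(X_i) = 1378·75.08 = 103460.24.
Chebyshev: P(|S − 1378·46.9| ≥ 3150) ≤ Var(S)/3150² = 103460.24/9922500 = 0.0104.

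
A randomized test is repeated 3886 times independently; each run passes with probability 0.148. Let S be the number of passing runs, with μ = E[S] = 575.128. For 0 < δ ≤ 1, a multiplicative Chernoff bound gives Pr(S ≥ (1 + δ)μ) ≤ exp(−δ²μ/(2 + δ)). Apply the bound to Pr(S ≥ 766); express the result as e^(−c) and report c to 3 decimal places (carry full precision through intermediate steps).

27.165

Write 766 = (1 + δ)μ, so δ = 766/575.128 − 1 = 0.3318774…
Then the exponent is δ²μ/(2 + δ) = (766 − μ)² / (μ·(2 + δ)) = 27.165282.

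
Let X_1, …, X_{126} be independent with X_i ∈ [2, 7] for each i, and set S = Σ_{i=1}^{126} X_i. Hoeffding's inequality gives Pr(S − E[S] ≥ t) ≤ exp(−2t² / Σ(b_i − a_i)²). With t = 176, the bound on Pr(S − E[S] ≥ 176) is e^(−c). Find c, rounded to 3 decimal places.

Σ(b_i − a_i)² = 126·(5)² = 3150.
c = 2t²/3150 = 2·176²/3150 = 19.6673.

19.667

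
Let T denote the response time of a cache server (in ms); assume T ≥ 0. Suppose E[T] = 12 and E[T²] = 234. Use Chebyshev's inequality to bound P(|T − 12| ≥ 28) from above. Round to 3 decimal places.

0.115

Var(T) = E[T²] − (E[T])² = 234 − 144 = 90.
Chebyshev's inequality: P(|T − μ| ≥ t) ≤ Var(T)/t² = 90/784 = 0.1148.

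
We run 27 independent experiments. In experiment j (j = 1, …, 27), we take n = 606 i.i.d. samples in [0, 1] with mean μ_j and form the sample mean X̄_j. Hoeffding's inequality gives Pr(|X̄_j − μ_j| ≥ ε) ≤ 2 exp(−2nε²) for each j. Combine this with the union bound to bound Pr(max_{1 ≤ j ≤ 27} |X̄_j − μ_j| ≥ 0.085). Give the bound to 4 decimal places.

Per-experiment Hoeffding bound: 2·exp(−2·606·0.085²) = 2·exp(−8.75670) = 0.00031481.
Union bound over 27 events: 27·0.00031481 = 0.00850.

0.0085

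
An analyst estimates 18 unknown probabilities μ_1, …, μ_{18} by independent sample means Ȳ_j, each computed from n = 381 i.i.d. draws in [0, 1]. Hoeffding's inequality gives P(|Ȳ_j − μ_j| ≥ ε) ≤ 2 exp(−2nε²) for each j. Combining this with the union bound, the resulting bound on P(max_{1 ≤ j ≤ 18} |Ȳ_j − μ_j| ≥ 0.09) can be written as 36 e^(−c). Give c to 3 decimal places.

6.172

Union bound over the 18 events: P(max_{1 ≤ j ≤ 18} |Ȳ_j − μ_j| ≥ 0.09) ≤ 18·2·exp(−2nε²) = 36 exp(−2·381·0.09²).
So c = 2·381·0.09² = 6.1722.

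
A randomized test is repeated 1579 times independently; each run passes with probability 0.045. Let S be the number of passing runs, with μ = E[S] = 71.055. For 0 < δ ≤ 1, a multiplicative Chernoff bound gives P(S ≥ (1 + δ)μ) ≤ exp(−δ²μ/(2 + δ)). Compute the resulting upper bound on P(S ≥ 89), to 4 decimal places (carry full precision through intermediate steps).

Write 89 = (1 + δ)μ, so δ = 89/71.055 − 1 = 0.2525508…
Then the exponent is δ²μ/(2 + δ) = (89 − μ)² / (μ·(2 + δ)) = 2.011952.
Bound = exp(−2.011952) = 0.13373.

0.1337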